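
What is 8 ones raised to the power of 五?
Convert 8 ones (place-value notation) → 8 (decimal)
Convert 五 (Chinese numeral) → 5 (decimal)
Compute 8 ^ 5 = 32768
32768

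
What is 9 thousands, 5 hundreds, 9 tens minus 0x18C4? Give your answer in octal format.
Convert 9 thousands, 5 hundreds, 9 tens (place-value notation) → 9×1000 + 5×100 + 9×10 = 9590 (decimal)
Convert 0x18C4 (hexadecimal) → 1×4096 + 8×256 + 12×16 + 4 = 6340 (decimal)
Compute 9590 - 6340 = 3250
Convert 3250 (decimal) → 3250 = 6×512 + 2×64 + 6×8 + 2 → 0o6262 (octal)
0o6262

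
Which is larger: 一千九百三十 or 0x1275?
Convert 一千九百三十 (Chinese numeral) → 1×1000 + 9×100 + 3×10 = 1930 (decimal)
Convert 0x1275 (hexadecimal) → 1×4096 + 2×256 + 7×16 + 5 = 4725 (decimal)
Compare 1930 vs 4725: larger = 4725
4725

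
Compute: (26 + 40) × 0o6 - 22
Convert 0o6 (octal) → 6 (decimal)
Expression in decimal: (26 + 40) × 6 - 22
Parentheses first: 26 + 40 = 66
Multiply: 66 × 6 = 396
Subtract: 396 - 22 = 374
374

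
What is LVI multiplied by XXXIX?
Convert LVI (Roman numeral) → 50 + 5 + 1 = 56 (decimal)
Convert XXXIX (Roman numeral) → 10 + 10 + 10 + 9 = 39 (decimal)
Compute 56 × 39 = 2184
2184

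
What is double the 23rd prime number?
The 23rd prime number = 83
Compute 83 × 2 = 166
166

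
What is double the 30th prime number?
The 30th prime number = 113
Compute 113 × 2 = 226
226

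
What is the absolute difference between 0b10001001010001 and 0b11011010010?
Convert 0b10001001010001 (binary) → 8192 + 512 + 64 + 16 + 1 = 8785 (decimal)
Convert 0b11011010010 (binary) → 1024 + 512 + 128 + 64 + 16 + 2 = 1746 (decimal)
Compute |8785 - 1746| = 7039
7039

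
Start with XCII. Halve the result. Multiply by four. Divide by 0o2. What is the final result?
Convert XCII (Roman numeral) → 90 + 1 + 1 = 92 (decimal)
Start: 92
92 ÷ 2 = 46
Convert four (English words) → 4 (decimal)
46 × 4 = 184
Convert 0o2 (octal) → 2 (decimal)
184 ÷ 2 = 92
92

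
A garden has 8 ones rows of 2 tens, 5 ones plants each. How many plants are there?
Convert 2 tens, 5 ones (place-value notation) → 2×10 + 5 = 25 (decimal)
Convert 8 ones (place-value notation) → 8 (decimal)
Compute 25 × 8 = 200
200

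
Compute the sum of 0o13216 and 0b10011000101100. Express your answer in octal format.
Convert 0o13216 (octal) → 1×4096 + 3×512 + 2×64 + 1×8 + 6 = 5774 (decimal)
Convert 0b10011000101100 (binary) → 8192 + 1024 + 512 + 32 + 8 + 4 = 9772 (decimal)
Compute 5774 + 9772 = 15546
Convert 15546 (decimal) → 15546 = 3×4096 + 6×512 + 2×64 + 7×8 + 2 → 0o36272 (octal)
0o36272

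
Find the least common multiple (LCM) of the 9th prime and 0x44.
Convert the 9th prime (prime index) → 23 (decimal)
Convert 0x44 (hexadecimal) → 4×16 + 4 = 68 (decimal)
Compute lcm(23, 68) = 1564
1564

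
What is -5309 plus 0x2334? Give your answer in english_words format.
Convert 0x2334 (hexadecimal) → 2×4096 + 3×256 + 3×16 + 4 = 9012 (decimal)
Compute -5309 + 9012 = 3703
Convert 3703 (decimal) → 3703 = 3×1000 + 7×100 + 3 → three thousand seven hundred three (English words)
three thousand seven hundred three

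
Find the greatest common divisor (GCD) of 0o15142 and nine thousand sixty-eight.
Convert 0o15142 (octal) → 1×4096 + 5×512 + 1×64 + 4×8 + 2 = 6754 (decimal)
Convert nine thousand sixty-eight (English words) → 9×1000 + 68 = 9068 (decimal)
Compute gcd(6754, 9068) = 2
2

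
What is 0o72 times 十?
Convert 0o72 (octal) → 7×8 + 2 = 58 (decimal)
Convert 十 (Chinese numeral) → 1×10 = 10 (decimal)
Compute 58 × 10 = 580
580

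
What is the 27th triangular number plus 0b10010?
The 27th triangular number = 27×28/2 = 378
Convert 0b10010 (binary) → 16 + 2 = 18 (decimal)
Compute 378 + 18 = 396
396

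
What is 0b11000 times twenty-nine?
Convert 0b11000 (binary) → 16 + 8 = 24 (decimal)
Convert twenty-nine (English words) → 29 (decimal)
Compute 24 × 29 = 696
696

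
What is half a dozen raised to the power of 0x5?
Convert half a dozen (colloquial) → 6 (decimal)
Convert 0x5 (hexadecimal) → 5 (decimal)
Compute 6 ^ 5 = 7776
7776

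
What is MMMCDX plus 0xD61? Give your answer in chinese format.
Convert MMMCDX (Roman numeral) → 1000 + 1000 + 1000 + 400 + 10 = 3410 (decimal)
Convert 0xD61 (hexadecimal) → 13×256 + 6×16 + 1 = 3425 (decimal)
Compute 3410 + 3425 = 6835
Convert 6835 (decimal) → 6835 = 6×1000 + 8×100 + 3×10 + 5 → 六千八百三十五 (Chinese numeral)
六千八百三十五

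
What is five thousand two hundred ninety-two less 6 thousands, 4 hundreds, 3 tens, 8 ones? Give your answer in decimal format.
Convert five thousand two hundred ninety-two (English words) → 5×1000 + 2×100 + 92 = 5292 (decimal)
Convert 6 thousands, 4 hundreds, 3 tens, 8 ones (place-value notation) → 6×1000 + 4×100 + 3×10 + 8 = 6438 (decimal)
Compute 5292 - 6438 = -1146
-1146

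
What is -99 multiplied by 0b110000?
Convert 0b110000 (binary) → 32 + 16 = 48 (decimal)
Compute -99 × 48 = -4752
-4752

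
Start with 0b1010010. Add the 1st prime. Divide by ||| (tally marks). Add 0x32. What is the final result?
Convert 0b1010010 (binary) → 64 + 16 + 2 = 82 (decimal)
Start: 82
Convert the 1st prime (prime index) → 2 (decimal)
82 + 2 = 84
Convert ||| (tally marks) → 3 (decimal)
84 ÷ 3 = 28
Convert 0x32 (hexadecimal) → 3×16 + 2 = 50 (decimal)
28 + 50 = 78
78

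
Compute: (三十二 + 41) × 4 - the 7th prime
Convert 三十二 (Chinese numeral) → 3×10 + 2 = 32 (decimal)
Convert the 7th prime (prime index) → 17 (decimal)
Expression in decimal: (32 + 41) × 4 - 17
Parentheses first: 32 + 41 = 73
Multiply: 73 × 4 = 292
Subtract: 292 - 17 = 275
275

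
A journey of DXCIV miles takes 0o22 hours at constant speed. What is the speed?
Convert DXCIV (Roman numeral) → 500 + 90 + 4 = 594 (decimal)
Convert 0o22 (octal) → 2×8 + 2 = 18 (decimal)
Compute 594 ÷ 18 = 33
33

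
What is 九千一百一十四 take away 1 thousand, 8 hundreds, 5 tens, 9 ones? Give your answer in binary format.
Convert 九千一百一十四 (Chinese numeral) → 9×1000 + 1×100 + 1×10 + 4 = 9114 (decimal)
Convert 1 thousand, 8 hundreds, 5 tens, 9 ones (place-value notation) → 1×1000 + 8×100 + 5×10 + 9 = 1859 (decimal)
Compute 9114 - 1859 = 7255
Convert 7255 (decimal) → 7255 = 4096 + 2048 + 1024 + 64 + 16 + 4 + 2 + 1 → 0b1110001010111 (binary)
0b1110001010111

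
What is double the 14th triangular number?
The 14th triangular number = 14×15/2 = 105
Compute 105 × 2 = 210
210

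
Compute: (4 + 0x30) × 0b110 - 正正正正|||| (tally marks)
Convert 0x30 (hexadecimal) → 3×16 = 48 (decimal)
Convert 0b110 (binary) → 4 + 2 = 6 (decimal)
Convert 正正正正|||| (tally marks) → 5 + 5 + 5 + 5 + 4 = 24 (decimal)
Expression in decimal: (4 + 48) × 6 - 24
Parentheses first: 4 + 48 = 52
Multiply: 52 × 6 = 312
Subtract: 312 - 24 = 288
288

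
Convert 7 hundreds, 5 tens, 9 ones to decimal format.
Convert 7 hundreds, 5 tens, 9 ones (place-value notation) → 7×100 + 5×10 + 9 = 759 (decimal)
759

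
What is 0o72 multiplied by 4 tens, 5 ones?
Convert 0o72 (octal) → 7×8 + 2 = 58 (decimal)
Convert 4 tens, 5 ones (place-value notation) → 4×10 + 5 = 45 (decimal)
Compute 58 × 45 = 2610
2610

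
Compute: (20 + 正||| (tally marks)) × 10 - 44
Convert 正||| (tally marks) → 5 + 3 = 8 (decimal)
Expression in decimal: (20 + 8) × 10 - 44
Parentheses first: 20 + 8 = 28
Multiply: 28 × 10 = 280
Subtract: 280 - 44 = 236
236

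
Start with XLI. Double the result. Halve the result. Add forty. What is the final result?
Convert XLI (Roman numeral) → 40 + 1 = 41 (decimal)
Start: 41
41 × 2 = 82
82 ÷ 2 = 41
Convert forty (English words) → 40 (decimal)
41 + 40 = 81
81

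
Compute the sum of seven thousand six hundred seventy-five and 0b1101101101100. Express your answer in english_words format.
Convert seven thousand six hundred seventy-five (English words) → 7×1000 + 6×100 + 75 = 7675 (decimal)
Convert 0b1101101101100 (binary) → 4096 + 2048 + 512 + 256 + 64 + 32 + 8 + 4 = 7020 (decimal)
Compute 7675 + 7020 = 14695
Convert 14695 (decimal) → 14695 = 14×1000 + 6×100 + 95 → fourteen thousand six hundred ninety-five (English words)
fourteen thousand six hundred ninety-five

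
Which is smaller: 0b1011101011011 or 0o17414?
Convert 0b1011101011011 (binary) → 4096 + 1024 + 512 + 256 + 64 + 16 + 8 + 2 + 1 = 5979 (decimal)
Convert 0o17414 (octal) → 1×4096 + 7×512 + 4×64 + 1×8 + 4 = 7948 (decimal)
Compare 5979 vs 7948: smaller = 5979
5979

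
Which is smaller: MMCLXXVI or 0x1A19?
Convert MMCLXXVI (Roman numeral) → 1000 + 1000 + 100 + 50 + 10 + 10 + 5 + 1 = 2176 (decimal)
Convert 0x1A19 (hexadecimal) → 1×4096 + 10×256 + 1×16 + 9 = 6681 (decimal)
Compare 2176 vs 6681: smaller = 2176
2176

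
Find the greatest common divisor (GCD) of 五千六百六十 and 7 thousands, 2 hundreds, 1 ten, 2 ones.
Convert 五千六百六十 (Chinese numeral) → 5×1000 + 6×100 + 6×10 = 5660 (decimal)
Convert 7 thousands, 2 hundreds, 1 ten, 2 ones (place-value notation) → 7×1000 + 2×100 + 1×10 + 2 = 7212 (decimal)
Compute gcd(5660, 7212) = 4
4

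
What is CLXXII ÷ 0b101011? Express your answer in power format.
Convert CLXXII (Roman numeral) → 100 + 50 + 10 + 10 + 1 + 1 = 172 (decimal)
Convert 0b101011 (binary) → 32 + 8 + 2 + 1 = 43 (decimal)
Compute 172 ÷ 43 = 4
Convert 4 (decimal) → 2^2 (power)
2^2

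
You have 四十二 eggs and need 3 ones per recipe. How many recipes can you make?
Convert 四十二 (Chinese numeral) → 4×10 + 2 = 42 (decimal)
Convert 3 ones (place-value notation) → 3 (decimal)
Compute 42 ÷ 3 = 14
14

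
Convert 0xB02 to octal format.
Convert 0xB02 (hexadecimal) → 11×256 + 2 = 2818 (decimal)
Convert 2818 (decimal) → 2818 = 5×512 + 4×64 + 2 → 0o5402 (octal)
0o5402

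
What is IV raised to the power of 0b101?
Convert IV (Roman numeral) → 4 (decimal)
Convert 0b101 (binary) → 4 + 1 = 5 (decimal)
Compute 4 ^ 5 = 1024
1024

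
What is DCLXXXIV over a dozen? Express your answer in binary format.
Convert DCLXXXIV (Roman numeral) → 500 + 100 + 50 + 10 + 10 + 10 + 4 = 684 (decimal)
Convert a dozen (colloquial) → 12 (decimal)
Compute 684 ÷ 12 = 57
Convert 57 (decimal) → 57 = 32 + 16 + 8 + 1 → 0b111001 (binary)
0b111001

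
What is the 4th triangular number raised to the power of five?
Convert the 4th triangular number (triangular index) → 4×5/2 = 10 (decimal)
Convert five (English words) → 5 (decimal)
Compute 10 ^ 5 = 100000
100000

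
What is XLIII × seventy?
Convert XLIII (Roman numeral) → 40 + 1 + 1 + 1 = 43 (decimal)
Convert seventy (English words) → 70 (decimal)
Compute 43 × 70 = 3010
3010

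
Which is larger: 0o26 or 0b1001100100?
Convert 0o26 (octal) → 2×8 + 6 = 22 (decimal)
Convert 0b1001100100 (binary) → 512 + 64 + 32 + 4 = 612 (decimal)
Compare 22 vs 612: larger = 612
612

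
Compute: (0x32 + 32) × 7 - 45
Convert 0x32 (hexadecimal) → 3×16 + 2 = 50 (decimal)
Expression in decimal: (50 + 32) × 7 - 45
Parentheses first: 50 + 32 = 82
Multiply: 82 × 7 = 574
Subtract: 574 - 45 = 529
529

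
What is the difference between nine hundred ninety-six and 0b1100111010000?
Convert nine hundred ninety-six (English words) → 9×100 + 96 = 996 (decimal)
Convert 0b1100111010000 (binary) → 4096 + 2048 + 256 + 128 + 64 + 16 = 6608 (decimal)
Difference: |996 - 6608| = 5612
5612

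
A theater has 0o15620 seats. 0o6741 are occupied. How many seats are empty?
Convert 0o15620 (octal) → 1×4096 + 5×512 + 6×64 + 2×8 = 7056 (decimal)
Convert 0o6741 (octal) → 6×512 + 7×64 + 4×8 + 1 = 3553 (decimal)
Compute 7056 - 3553 = 3503
3503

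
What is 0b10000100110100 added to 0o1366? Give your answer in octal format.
Convert 0b10000100110100 (binary) → 8192 + 256 + 32 + 16 + 4 = 8500 (decimal)
Convert 0o1366 (octal) → 1×512 + 3×64 + 6×8 + 6 = 758 (decimal)
Compute 8500 + 758 = 9258
Convert 9258 (decimal) → 9258 = 2×4096 + 2×512 + 5×8 + 2 → 0o22052 (octal)
0o22052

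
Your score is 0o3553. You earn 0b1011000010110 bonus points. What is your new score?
Convert 0o3553 (octal) → 3×512 + 5×64 + 5×8 + 3 = 1899 (decimal)
Convert 0b1011000010110 (binary) → 4096 + 1024 + 512 + 16 + 4 + 2 = 5654 (decimal)
Compute 1899 + 5654 = 7553
7553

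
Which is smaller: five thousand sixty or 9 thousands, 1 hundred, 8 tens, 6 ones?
Convert five thousand sixty (English words) → 5×1000 + 60 = 5060 (decimal)
Convert 9 thousands, 1 hundred, 8 tens, 6 ones (place-value notation) → 9×1000 + 1×100 + 8×10 + 6 = 9186 (decimal)
Compare 5060 vs 9186: smaller = 5060
5060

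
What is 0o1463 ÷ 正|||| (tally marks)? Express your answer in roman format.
Convert 0o1463 (octal) → 1×512 + 4×64 + 6×8 + 3 = 819 (decimal)
Convert 正|||| (tally marks) → 5 + 4 = 9 (decimal)
Compute 819 ÷ 9 = 91
Convert 91 (decimal) → 91 = 90 + 1 → XCI (Roman numeral)
XCI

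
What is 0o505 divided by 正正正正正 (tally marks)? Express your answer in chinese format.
Convert 0o505 (octal) → 5×64 + 5 = 325 (decimal)
Convert 正正正正正 (tally marks) → 5 + 5 + 5 + 5 + 5 = 25 (decimal)
Compute 325 ÷ 25 = 13
Convert 13 (decimal) → 13 = 1×10 + 3 → 十三 (Chinese numeral)
十三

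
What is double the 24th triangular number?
The 24th triangular number = 24×25/2 = 300
Compute 300 × 2 = 600
600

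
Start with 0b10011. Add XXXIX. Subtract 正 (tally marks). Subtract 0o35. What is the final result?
Convert 0b10011 (binary) → 16 + 2 + 1 = 19 (decimal)
Start: 19
Convert XXXIX (Roman numeral) → 10 + 10 + 10 + 9 = 39 (decimal)
19 + 39 = 58
Convert 正 (tally marks) → 5 (decimal)
58 - 5 = 53
Convert 0o35 (octal) → 3×8 + 5 = 29 (decimal)
53 - 29 = 24
24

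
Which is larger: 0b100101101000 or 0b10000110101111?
Convert 0b100101101000 (binary) → 2048 + 256 + 64 + 32 + 8 = 2408 (decimal)
Convert 0b10000110101111 (binary) → 8192 + 256 + 128 + 32 + 8 + 4 + 2 + 1 = 8623 (decimal)
Compare 2408 vs 8623: larger = 8623
8623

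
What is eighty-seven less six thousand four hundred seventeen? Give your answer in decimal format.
Convert eighty-seven (English words) → 87 (decimal)
Convert six thousand four hundred seventeen (English words) → 6×1000 + 4×100 + 17 = 6417 (decimal)
Compute 87 - 6417 = -6330
-6330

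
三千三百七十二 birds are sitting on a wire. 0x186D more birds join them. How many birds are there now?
Convert 三千三百七十二 (Chinese numeral) → 3×1000 + 3×100 + 7×10 + 2 = 3372 (decimal)
Convert 0x186D (hexadecimal) → 1×4096 + 8×256 + 6×16 + 13 = 6253 (decimal)
Compute 3372 + 6253 = 9625
9625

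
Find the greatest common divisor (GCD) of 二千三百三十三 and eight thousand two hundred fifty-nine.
Convert 二千三百三十三 (Chinese numeral) → 2×1000 + 3×100 + 3×10 + 3 = 2333 (decimal)
Convert eight thousand two hundred fifty-nine (English words) → 8×1000 + 2×100 + 59 = 8259 (decimal)
Compute gcd(2333, 8259) = 1
1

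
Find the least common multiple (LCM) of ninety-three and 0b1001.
Convert ninety-three (English words) → 93 (decimal)
Convert 0b1001 (binary) → 8 + 1 = 9 (decimal)
Compute lcm(93, 9) = 279
279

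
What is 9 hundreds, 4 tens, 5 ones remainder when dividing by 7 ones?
Convert 9 hundreds, 4 tens, 5 ones (place-value notation) → 9×100 + 4×10 + 5 = 945 (decimal)
Convert 7 ones (place-value notation) → 7 (decimal)
Compute 945 mod 7 = 0
0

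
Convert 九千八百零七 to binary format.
Convert 九千八百零七 (Chinese numeral) → 9×1000 + 8×100 + 7 = 9807 (decimal)
Convert 9807 (decimal) → 9807 = 8192 + 1024 + 512 + 64 + 8 + 4 + 2 + 1 → 0b10011001001111 (binary)
0b10011001001111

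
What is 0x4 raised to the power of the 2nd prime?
Convert 0x4 (hexadecimal) → 4 (decimal)
Convert the 2nd prime (prime index) → 3 (decimal)
Compute 4 ^ 3 = 64
64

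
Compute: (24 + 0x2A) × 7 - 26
Convert 0x2A (hexadecimal) → 2×16 + 10 = 42 (decimal)
Expression in decimal: (24 + 42) × 7 - 26
Parentheses first: 24 + 42 = 66
Multiply: 66 × 7 = 462
Subtract: 462 - 26 = 436
436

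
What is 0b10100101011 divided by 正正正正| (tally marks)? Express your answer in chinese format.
Convert 0b10100101011 (binary) → 1024 + 256 + 32 + 8 + 2 + 1 = 1323 (decimal)
Convert 正正正正| (tally marks) → 5 + 5 + 5 + 5 + 1 = 21 (decimal)
Compute 1323 ÷ 21 = 63
Convert 63 (decimal) → 63 = 6×10 + 3 → 六十三 (Chinese numeral)
六十三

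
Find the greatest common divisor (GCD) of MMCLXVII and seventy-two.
Convert MMCLXVII (Roman numeral) → 1000 + 1000 + 100 + 50 + 10 + 5 + 1 + 1 = 2167 (decimal)
Convert seventy-two (English words) → 72 (decimal)
Compute gcd(2167, 72) = 1
1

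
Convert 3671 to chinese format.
Convert 3671 (decimal) → 3671 = 3×1000 + 6×100 + 7×10 + 1 → 三千六百七十一 (Chinese numeral)
三千六百七十一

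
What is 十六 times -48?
Convert 十六 (Chinese numeral) → 1×10 + 6 = 16 (decimal)
Compute 16 × -48 = -768
-768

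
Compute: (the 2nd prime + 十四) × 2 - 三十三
Convert the 2nd prime (prime index) → 3 (decimal)
Convert 十四 (Chinese numeral) → 1×10 + 4 = 14 (decimal)
Convert 三十三 (Chinese numeral) → 3×10 + 3 = 33 (decimal)
Expression in decimal: (3 + 14) × 2 - 33
Parentheses first: 3 + 14 = 17
Multiply: 17 × 2 = 34
Subtract: 34 - 33 = 1
1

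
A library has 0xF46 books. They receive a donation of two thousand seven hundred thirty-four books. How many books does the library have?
Convert 0xF46 (hexadecimal) → 15×256 + 4×16 + 6 = 3910 (decimal)
Convert two thousand seven hundred thirty-four (English words) → 2×1000 + 7×100 + 34 = 2734 (decimal)
Compute 3910 + 2734 = 6644
6644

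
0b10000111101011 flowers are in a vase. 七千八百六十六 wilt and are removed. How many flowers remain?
Convert 0b10000111101011 (binary) → 8192 + 256 + 128 + 64 + 32 + 8 + 2 + 1 = 8683 (decimal)
Convert 七千八百六十六 (Chinese numeral) → 7×1000 + 8×100 + 6×10 + 6 = 7866 (decimal)
Compute 8683 - 7866 = 817
817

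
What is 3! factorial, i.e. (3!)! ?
Convert 3! (factorial) → 6 (decimal)
Compute 6! = 720
720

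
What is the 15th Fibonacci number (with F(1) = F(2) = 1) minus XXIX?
The 15th Fibonacci number (with F(1) = F(2) = 1): 1, 1, 2, 3, 5, 8, 13, 21, 34, 55, 89, 144, 233, 377, 610 → 610
Convert XXIX (Roman numeral) → 10 + 10 + 9 = 29 (decimal)
Compute 610 - 29 = 581
581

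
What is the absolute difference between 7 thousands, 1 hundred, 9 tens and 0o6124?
Convert 7 thousands, 1 hundred, 9 tens (place-value notation) → 7×1000 + 1×100 + 9×10 = 7190 (decimal)
Convert 0o6124 (octal) → 6×512 + 1×64 + 2×8 + 4 = 3156 (decimal)
Compute |7190 - 3156| = 4034
4034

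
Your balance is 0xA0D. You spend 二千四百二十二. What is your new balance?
Convert 0xA0D (hexadecimal) → 10×256 + 13 = 2573 (decimal)
Convert 二千四百二十二 (Chinese numeral) → 2×1000 + 4×100 + 2×10 + 2 = 2422 (decimal)
Compute 2573 - 2422 = 151
151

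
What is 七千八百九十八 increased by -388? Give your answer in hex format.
Convert 七千八百九十八 (Chinese numeral) → 7×1000 + 8×100 + 9×10 + 8 = 7898 (decimal)
Compute 7898 + -388 = 7510
Convert 7510 (decimal) → 7510 = 1×4096 + 13×256 + 5×16 + 6 → 0x1D56 (hexadecimal)
0x1D56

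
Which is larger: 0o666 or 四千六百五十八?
Convert 0o666 (octal) → 6×64 + 6×8 + 6 = 438 (decimal)
Convert 四千六百五十八 (Chinese numeral) → 4×1000 + 6×100 + 5×10 + 8 = 4658 (decimal)
Compare 438 vs 4658: larger = 4658
4658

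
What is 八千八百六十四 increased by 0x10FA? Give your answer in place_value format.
Convert 八千八百六十四 (Chinese numeral) → 8×1000 + 8×100 + 6×10 + 4 = 8864 (decimal)
Convert 0x10FA (hexadecimal) → 1×4096 + 15×16 + 10 = 4346 (decimal)
Compute 8864 + 4346 = 13210
Convert 13210 (decimal) → 13210 = 13×1000 + 2×100 + 1×10 → 13 thousands, 2 hundreds, 1 ten (place-value notation)
13 thousands, 2 hundreds, 1 ten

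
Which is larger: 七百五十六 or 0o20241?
Convert 七百五十六 (Chinese numeral) → 7×100 + 5×10 + 6 = 756 (decimal)
Convert 0o20241 (octal) → 2×4096 + 2×64 + 4×8 + 1 = 8353 (decimal)
Compare 756 vs 8353: larger = 8353
8353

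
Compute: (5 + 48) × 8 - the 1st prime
Convert the 1st prime (prime index) → 2 (decimal)
Expression in decimal: (5 + 48) × 8 - 2
Parentheses first: 5 + 48 = 53
Multiply: 53 × 8 = 424
Subtract: 424 - 2 = 422
422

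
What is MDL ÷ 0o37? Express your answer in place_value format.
Convert MDL (Roman numeral) → 1000 + 500 + 50 = 1550 (decimal)
Convert 0o37 (octal) → 3×8 + 7 = 31 (decimal)
Compute 1550 ÷ 31 = 50
Convert 50 (decimal) → 50 = 5×10 → 5 tens (place-value notation)
5 tens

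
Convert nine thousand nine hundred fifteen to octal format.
Convert nine thousand nine hundred fifteen (English words) → 9×1000 + 9×100 + 15 = 9915 (decimal)
Convert 9915 (decimal) → 9915 = 2×4096 + 3×512 + 2×64 + 7×8 + 3 → 0o23273 (octal)
0o23273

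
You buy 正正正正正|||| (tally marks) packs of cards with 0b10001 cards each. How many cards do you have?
Convert 0b10001 (binary) → 16 + 1 = 17 (decimal)
Convert 正正正正正|||| (tally marks) → 5 + 5 + 5 + 5 + 5 + 4 = 29 (decimal)
Compute 17 × 29 = 493
493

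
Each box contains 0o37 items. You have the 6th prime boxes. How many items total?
Convert 0o37 (octal) → 3×8 + 7 = 31 (decimal)
Convert the 6th prime (prime index) → 13 (decimal)
Compute 31 × 13 = 403
403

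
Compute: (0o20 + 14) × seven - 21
Convert 0o20 (octal) → 2×8 = 16 (decimal)
Convert seven (English words) → 7 (decimal)
Expression in decimal: (16 + 14) × 7 - 21
Parentheses first: 16 + 14 = 30
Multiply: 30 × 7 = 210
Subtract: 210 - 21 = 189
189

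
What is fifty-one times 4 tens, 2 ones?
Convert fifty-one (English words) → 51 (decimal)
Convert 4 tens, 2 ones (place-value notation) → 4×10 + 2 = 42 (decimal)
Compute 51 × 42 = 2142
2142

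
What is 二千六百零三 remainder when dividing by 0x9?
Convert 二千六百零三 (Chinese numeral) → 2×1000 + 6×100 + 3 = 2603 (decimal)
Convert 0x9 (hexadecimal) → 9 (decimal)
Compute 2603 mod 9 = 2
2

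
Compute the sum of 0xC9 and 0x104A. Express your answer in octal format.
Convert 0xC9 (hexadecimal) → 12×16 + 9 = 201 (decimal)
Convert 0x104A (hexadecimal) → 1×4096 + 4×16 + 10 = 4170 (decimal)
Compute 201 + 4170 = 4371
Convert 4371 (decimal) → 4371 = 1×4096 + 4×64 + 2×8 + 3 → 0o10423 (octal)
0o10423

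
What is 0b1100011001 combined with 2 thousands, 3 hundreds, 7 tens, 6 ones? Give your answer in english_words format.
Convert 0b1100011001 (binary) → 512 + 256 + 16 + 8 + 1 = 793 (decimal)
Convert 2 thousands, 3 hundreds, 7 tens, 6 ones (place-value notation) → 2×1000 + 3×100 + 7×10 + 6 = 2376 (decimal)
Compute 793 + 2376 = 3169
Convert 3169 (decimal) → 3169 = 3×1000 + 1×100 + 69 → three thousand one hundred sixty-nine (English words)
three thousand one hundred sixty-nine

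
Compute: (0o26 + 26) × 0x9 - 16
Convert 0o26 (octal) → 2×8 + 6 = 22 (decimal)
Convert 0x9 (hexadecimal) → 9 (decimal)
Expression in decimal: (22 + 26) × 9 - 16
Parentheses first: 22 + 26 = 48
Multiply: 48 × 9 = 432
Subtract: 432 - 16 = 416
416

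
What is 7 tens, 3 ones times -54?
Convert 7 tens, 3 ones (place-value notation) → 7×10 + 3 = 73 (decimal)
Compute 73 × -54 = -3942
-3942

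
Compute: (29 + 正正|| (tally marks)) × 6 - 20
Convert 正正|| (tally marks) → 5 + 5 + 2 = 12 (decimal)
Expression in decimal: (29 + 12) × 6 - 20
Parentheses first: 29 + 12 = 41
Multiply: 41 × 6 = 246
Subtract: 246 - 20 = 226
226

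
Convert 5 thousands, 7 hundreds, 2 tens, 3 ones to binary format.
Convert 5 thousands, 7 hundreds, 2 tens, 3 ones (place-value notation) → 5×1000 + 7×100 + 2×10 + 3 = 5723 (decimal)
Convert 5723 (decimal) → 5723 = 4096 + 1024 + 512 + 64 + 16 + 8 + 2 + 1 → 0b1011001011011 (binary)
0b1011001011011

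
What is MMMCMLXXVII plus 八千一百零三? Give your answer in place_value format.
Convert MMMCMLXXVII (Roman numeral) → 1000 + 1000 + 1000 + 900 + 50 + 10 + 10 + 5 + 1 + 1 = 3977 (decimal)
Convert 八千一百零三 (Chinese numeral) → 8×1000 + 1×100 + 3 = 8103 (decimal)
Compute 3977 + 8103 = 12080
Convert 12080 (decimal) → 12080 = 12×1000 + 8×10 → 12 thousands, 8 tens (place-value notation)
12 thousands, 8 tens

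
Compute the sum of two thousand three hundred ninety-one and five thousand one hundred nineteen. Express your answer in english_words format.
Convert two thousand three hundred ninety-one (English words) → 2×1000 + 3×100 + 91 = 2391 (decimal)
Convert five thousand one hundred nineteen (English words) → 5×1000 + 1×100 + 19 = 5119 (decimal)
Compute 2391 + 5119 = 7510
Convert 7510 (decimal) → 7510 = 7×1000 + 5×100 + 10 → seven thousand five hundred ten (English words)
seven thousand five hundred ten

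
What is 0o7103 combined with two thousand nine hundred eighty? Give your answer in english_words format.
Convert 0o7103 (octal) → 7×512 + 1×64 + 3 = 3651 (decimal)
Convert two thousand nine hundred eighty (English words) → 2×1000 + 9×100 + 80 = 2980 (decimal)
Compute 3651 + 2980 = 6631
Convert 6631 (decimal) → 6631 = 6×1000 + 6×100 + 31 → six thousand six hundred thirty-one (English words)
six thousand six hundred thirty-one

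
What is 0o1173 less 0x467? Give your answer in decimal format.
Convert 0o1173 (octal) → 1×512 + 1×64 + 7×8 + 3 = 635 (decimal)
Convert 0x467 (hexadecimal) → 4×256 + 6×16 + 7 = 1127 (decimal)
Compute 635 - 1127 = -492
-492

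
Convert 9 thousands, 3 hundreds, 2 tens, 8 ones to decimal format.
Convert 9 thousands, 3 hundreds, 2 tens, 8 ones (place-value notation) → 9×1000 + 3×100 + 2×10 + 8 = 9328 (decimal)
9328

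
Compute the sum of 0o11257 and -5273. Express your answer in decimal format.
Convert 0o11257 (octal) → 1×4096 + 1×512 + 2×64 + 5×8 + 7 = 4783 (decimal)
Compute 4783 + -5273 = -490
-490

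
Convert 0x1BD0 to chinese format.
Convert 0x1BD0 (hexadecimal) → 1×4096 + 11×256 + 13×16 = 7120 (decimal)
Convert 7120 (decimal) → 7120 = 7×1000 + 1×100 + 2×10 → 七千一百二十 (Chinese numeral)
七千一百二十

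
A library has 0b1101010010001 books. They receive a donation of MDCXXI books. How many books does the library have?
Convert 0b1101010010001 (binary) → 4096 + 2048 + 512 + 128 + 16 + 1 = 6801 (decimal)
Convert MDCXXI (Roman numeral) → 1000 + 500 + 100 + 10 + 10 + 1 = 1621 (decimal)
Compute 6801 + 1621 = 8422
8422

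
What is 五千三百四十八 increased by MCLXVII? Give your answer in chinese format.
Convert 五千三百四十八 (Chinese numeral) → 5×1000 + 3×100 + 4×10 + 8 = 5348 (decimal)
Convert MCLXVII (Roman numeral) → 1000 + 100 + 50 + 10 + 5 + 1 + 1 = 1167 (decimal)
Compute 5348 + 1167 = 6515
Convert 6515 (decimal) → 6515 = 6×1000 + 5×100 + 1×10 + 5 → 六千五百一十五 (Chinese numeral)
六千五百一十五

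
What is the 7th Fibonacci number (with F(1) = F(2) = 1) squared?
The 7th Fibonacci number (with F(1) = F(2) = 1): 1, 1, 2, 3, 5, 8, 13 → 13
Compute 13² = 13 × 13 = 169
169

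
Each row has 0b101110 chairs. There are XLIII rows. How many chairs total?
Convert 0b101110 (binary) → 32 + 8 + 4 + 2 = 46 (decimal)
Convert XLIII (Roman numeral) → 40 + 1 + 1 + 1 = 43 (decimal)
Compute 46 × 43 = 1978
1978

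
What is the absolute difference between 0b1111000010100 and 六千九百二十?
Convert 0b1111000010100 (binary) → 4096 + 2048 + 1024 + 512 + 16 + 4 = 7700 (decimal)
Convert 六千九百二十 (Chinese numeral) → 6×1000 + 9×100 + 2×10 = 6920 (decimal)
Compute |7700 - 6920| = 780
780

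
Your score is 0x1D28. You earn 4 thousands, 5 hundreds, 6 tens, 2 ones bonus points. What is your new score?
Convert 0x1D28 (hexadecimal) → 1×4096 + 13×256 + 2×16 + 8 = 7464 (decimal)
Convert 4 thousands, 5 hundreds, 6 tens, 2 ones (place-value notation) → 4×1000 + 5×100 + 6×10 + 2 = 4562 (decimal)
Compute 7464 + 4562 = 12026
12026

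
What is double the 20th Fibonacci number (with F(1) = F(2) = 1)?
The 20th Fibonacci number (with F(1) = F(2) = 1) = 6765
Compute 6765 × 2 = 13530
13530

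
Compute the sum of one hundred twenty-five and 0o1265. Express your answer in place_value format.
Convert one hundred twenty-five (English words) → 1×100 + 25 = 125 (decimal)
Convert 0o1265 (octal) → 1×512 + 2×64 + 6×8 + 5 = 693 (decimal)
Compute 125 + 693 = 818
Convert 818 (decimal) → 818 = 8×100 + 1×10 + 8 → 8 hundreds, 1 ten, 8 ones (place-value notation)
8 hundreds, 1 ten, 8 ones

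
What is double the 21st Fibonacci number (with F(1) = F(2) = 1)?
The 21st Fibonacci number (with F(1) = F(2) = 1) = 10946
Compute 10946 × 2 = 21892
21892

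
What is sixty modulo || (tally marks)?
Convert sixty (English words) → 60 (decimal)
Convert || (tally marks) → 2 (decimal)
Compute 60 mod 2 = 0
0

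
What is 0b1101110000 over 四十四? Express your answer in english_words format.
Convert 0b1101110000 (binary) → 512 + 256 + 64 + 32 + 16 = 880 (decimal)
Convert 四十四 (Chinese numeral) → 4×10 + 4 = 44 (decimal)
Compute 880 ÷ 44 = 20
Convert 20 (decimal) → twenty (English words)
twenty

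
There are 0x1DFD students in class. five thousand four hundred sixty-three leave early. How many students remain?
Convert 0x1DFD (hexadecimal) → 1×4096 + 13×256 + 15×16 + 13 = 7677 (decimal)
Convert five thousand four hundred sixty-three (English words) → 5×1000 + 4×100 + 63 = 5463 (decimal)
Compute 7677 - 5463 = 2214
2214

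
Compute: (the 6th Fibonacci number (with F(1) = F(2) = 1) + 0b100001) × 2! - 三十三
Convert the 6th Fibonacci number (with F(1) = F(2) = 1) (Fibonacci index) → 1, 1, 2, 3, 5, 8 → 8 (decimal)
Convert 0b100001 (binary) → 32 + 1 = 33 (decimal)
Convert 2! (factorial) → 2 (decimal)
Convert 三十三 (Chinese numeral) → 3×10 + 3 = 33 (decimal)
Expression in decimal: (8 + 33) × 2 - 33
Parentheses first: 8 + 33 = 41
Multiply: 41 × 2 = 82
Subtract: 82 - 33 = 49
49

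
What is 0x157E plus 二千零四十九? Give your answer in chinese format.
Convert 0x157E (hexadecimal) → 1×4096 + 5×256 + 7×16 + 14 = 5502 (decimal)
Convert 二千零四十九 (Chinese numeral) → 2×1000 + 4×10 + 9 = 2049 (decimal)
Compute 5502 + 2049 = 7551
Convert 7551 (decimal) → 7551 = 7×1000 + 5×100 + 5×10 + 1 → 七千五百五十一 (Chinese numeral)
七千五百五十一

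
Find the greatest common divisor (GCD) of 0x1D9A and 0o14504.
Convert 0x1D9A (hexadecimal) → 1×4096 + 13×256 + 9×16 + 10 = 7578 (decimal)
Convert 0o14504 (octal) → 1×4096 + 4×512 + 5×64 + 4 = 6468 (decimal)
Compute gcd(7578, 6468) = 6
6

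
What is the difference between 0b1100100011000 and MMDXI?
Convert 0b1100100011000 (binary) → 4096 + 2048 + 256 + 16 + 8 = 6424 (decimal)
Convert MMDXI (Roman numeral) → 1000 + 1000 + 500 + 10 + 1 = 2511 (decimal)
Difference: |6424 - 2511| = 3913
3913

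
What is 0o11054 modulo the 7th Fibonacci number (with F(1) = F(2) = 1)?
Convert 0o11054 (octal) → 1×4096 + 1×512 + 5×8 + 4 = 4652 (decimal)
Convert the 7th Fibonacci number (with F(1) = F(2) = 1) (Fibonacci index) → 1, 1, 2, 3, 5, 8, 13 → 13 (decimal)
Compute 4652 mod 13 = 11
11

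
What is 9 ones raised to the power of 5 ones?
Convert 9 ones (place-value notation) → 9 (decimal)
Convert 5 ones (place-value notation) → 5 (decimal)
Compute 9 ^ 5 = 59049
59049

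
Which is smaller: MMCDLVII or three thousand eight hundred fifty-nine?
Convert MMCDLVII (Roman numeral) → 1000 + 1000 + 400 + 50 + 5 + 1 + 1 = 2457 (decimal)
Convert three thousand eight hundred fifty-nine (English words) → 3×1000 + 8×100 + 59 = 3859 (decimal)
Compare 2457 vs 3859: smaller = 2457
2457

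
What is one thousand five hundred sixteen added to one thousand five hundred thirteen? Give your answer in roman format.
Convert one thousand five hundred sixteen (English words) → 1×1000 + 5×100 + 16 = 1516 (decimal)
Convert one thousand five hundred thirteen (English words) → 1×1000 + 5×100 + 13 = 1513 (decimal)
Compute 1516 + 1513 = 3029
Convert 3029 (decimal) → 3029 = 1000 + 1000 + 1000 + 10 + 10 + 9 → MMMXXIX (Roman numeral)
MMMXXIX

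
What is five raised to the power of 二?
Convert five (English words) → 5 (decimal)
Convert 二 (Chinese numeral) → 2 (decimal)
Compute 5 ^ 2 = 25
25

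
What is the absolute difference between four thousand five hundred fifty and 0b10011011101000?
Convert four thousand five hundred fifty (English words) → 4×1000 + 5×100 + 50 = 4550 (decimal)
Convert 0b10011011101000 (binary) → 8192 + 1024 + 512 + 128 + 64 + 32 + 8 = 9960 (decimal)
Compute |4550 - 9960| = 5410
5410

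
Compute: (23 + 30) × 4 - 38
Parentheses first: 23 + 30 = 53
Multiply: 53 × 4 = 212
Subtract: 212 - 38 = 174
174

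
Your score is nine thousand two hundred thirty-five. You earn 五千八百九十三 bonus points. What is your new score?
Convert nine thousand two hundred thirty-five (English words) → 9×1000 + 2×100 + 35 = 9235 (decimal)
Convert 五千八百九十三 (Chinese numeral) → 5×1000 + 8×100 + 9×10 + 3 = 5893 (decimal)
Compute 9235 + 5893 = 15128
15128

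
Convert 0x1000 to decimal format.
Convert 0x1000 (hexadecimal) → 1×4096 = 4096 (decimal)
4096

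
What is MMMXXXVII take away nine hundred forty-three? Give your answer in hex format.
Convert MMMXXXVII (Roman numeral) → 1000 + 1000 + 1000 + 10 + 10 + 10 + 5 + 1 + 1 = 3037 (decimal)
Convert nine hundred forty-three (English words) → 9×100 + 43 = 943 (decimal)
Compute 3037 - 943 = 2094
Convert 2094 (decimal) → 2094 = 8×256 + 2×16 + 14 → 0x82E (hexadecimal)
0x82E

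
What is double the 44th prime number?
The 44th prime number = 193
Compute 193 × 2 = 386
386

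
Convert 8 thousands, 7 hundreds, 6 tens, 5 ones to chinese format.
Convert 8 thousands, 7 hundreds, 6 tens, 5 ones (place-value notation) → 8×1000 + 7×100 + 6×10 + 5 = 8765 (decimal)
Convert 8765 (decimal) → 8765 = 8×1000 + 7×100 + 6×10 + 5 → 八千七百六十五 (Chinese numeral)
八千七百六十五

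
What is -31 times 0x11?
Convert 0x11 (hexadecimal) → 1×16 + 1 = 17 (decimal)
Compute -31 × 17 = -527
-527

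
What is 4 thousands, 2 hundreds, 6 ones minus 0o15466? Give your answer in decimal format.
Convert 4 thousands, 2 hundreds, 6 ones (place-value notation) → 4×1000 + 2×100 + 6 = 4206 (decimal)
Convert 0o15466 (octal) → 1×4096 + 5×512 + 4×64 + 6×8 + 6 = 6966 (decimal)
Compute 4206 - 6966 = -2760
-2760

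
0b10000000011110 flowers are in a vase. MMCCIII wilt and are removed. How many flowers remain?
Convert 0b10000000011110 (binary) → 8192 + 16 + 8 + 4 + 2 = 8222 (decimal)
Convert MMCCIII (Roman numeral) → 1000 + 1000 + 100 + 100 + 1 + 1 + 1 = 2203 (decimal)
Compute 8222 - 2203 = 6019
6019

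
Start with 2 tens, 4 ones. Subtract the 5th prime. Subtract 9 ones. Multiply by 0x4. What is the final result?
Convert 2 tens, 4 ones (place-value notation) → 2×10 + 4 = 24 (decimal)
Start: 24
Convert the 5th prime (prime index) → 11 (decimal)
24 - 11 = 13
Convert 9 ones (place-value notation) → 9 (decimal)
13 - 9 = 4
Convert 0x4 (hexadecimal) → 4 (decimal)
4 × 4 = 16
16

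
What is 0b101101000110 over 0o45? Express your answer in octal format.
Convert 0b101101000110 (binary) → 2048 + 512 + 256 + 64 + 4 + 2 = 2886 (decimal)
Convert 0o45 (octal) → 4×8 + 5 = 37 (decimal)
Compute 2886 ÷ 37 = 78
Convert 78 (decimal) → 78 = 1×64 + 1×8 + 6 → 0o116 (octal)
0o116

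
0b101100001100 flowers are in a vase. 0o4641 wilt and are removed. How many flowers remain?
Convert 0b101100001100 (binary) → 2048 + 512 + 256 + 8 + 4 = 2828 (decimal)
Convert 0o4641 (octal) → 4×512 + 6×64 + 4×8 + 1 = 2465 (decimal)
Compute 2828 - 2465 = 363
363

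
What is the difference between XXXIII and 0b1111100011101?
Convert XXXIII (Roman numeral) → 10 + 10 + 10 + 1 + 1 + 1 = 33 (decimal)
Convert 0b1111100011101 (binary) → 4096 + 2048 + 1024 + 512 + 256 + 16 + 8 + 4 + 1 = 7965 (decimal)
Difference: |33 - 7965| = 7932
7932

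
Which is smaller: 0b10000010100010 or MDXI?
Convert 0b10000010100010 (binary) → 8192 + 128 + 32 + 2 = 8354 (decimal)
Convert MDXI (Roman numeral) → 1000 + 500 + 10 + 1 = 1511 (decimal)
Compare 8354 vs 1511: smaller = 1511
1511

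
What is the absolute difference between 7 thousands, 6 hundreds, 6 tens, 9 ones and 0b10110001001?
Convert 7 thousands, 6 hundreds, 6 tens, 9 ones (place-value notation) → 7×1000 + 6×100 + 6×10 + 9 = 7669 (decimal)
Convert 0b10110001001 (binary) → 1024 + 256 + 128 + 8 + 1 = 1417 (decimal)
Compute |7669 - 1417| = 6252
6252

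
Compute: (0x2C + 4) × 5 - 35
Convert 0x2C (hexadecimal) → 2×16 + 12 = 44 (decimal)
Expression in decimal: (44 + 4) × 5 - 35
Parentheses first: 44 + 4 = 48
Multiply: 48 × 5 = 240
Subtract: 240 - 35 = 205
205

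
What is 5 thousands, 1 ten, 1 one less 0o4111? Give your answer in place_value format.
Convert 5 thousands, 1 ten, 1 one (place-value notation) → 5×1000 + 1×10 + 1 = 5011 (decimal)
Convert 0o4111 (octal) → 4×512 + 1×64 + 1×8 + 1 = 2121 (decimal)
Compute 5011 - 2121 = 2890
Convert 2890 (decimal) → 2890 = 2×1000 + 8×100 + 9×10 → 2 thousands, 8 hundreds, 9 tens (place-value notation)
2 thousands, 8 hundreds, 9 tens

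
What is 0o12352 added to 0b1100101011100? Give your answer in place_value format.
Convert 0o12352 (octal) → 1×4096 + 2×512 + 3×64 + 5×8 + 2 = 5354 (decimal)
Convert 0b1100101011100 (binary) → 4096 + 2048 + 256 + 64 + 16 + 8 + 4 = 6492 (decimal)
Compute 5354 + 6492 = 11846
Convert 11846 (decimal) → 11846 = 11×1000 + 8×100 + 4×10 + 6 → 11 thousands, 8 hundreds, 4 tens, 6 ones (place-value notation)
11 thousands, 8 hundreds, 4 tens, 6 ones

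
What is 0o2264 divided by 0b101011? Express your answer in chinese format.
Convert 0o2264 (octal) → 2×512 + 2×64 + 6×8 + 4 = 1204 (decimal)
Convert 0b101011 (binary) → 32 + 8 + 2 + 1 = 43 (decimal)
Compute 1204 ÷ 43 = 28
Convert 28 (decimal) → 28 = 2×10 + 8 → 二十八 (Chinese numeral)
二十八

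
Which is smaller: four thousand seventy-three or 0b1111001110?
Convert four thousand seventy-three (English words) → 4×1000 + 73 = 4073 (decimal)
Convert 0b1111001110 (binary) → 512 + 256 + 128 + 64 + 8 + 4 + 2 = 974 (decimal)
Compare 4073 vs 974: smaller = 974
974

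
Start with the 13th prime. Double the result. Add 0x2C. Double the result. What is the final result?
Convert the 13th prime (prime index) → 41 (decimal)
Start: 41
41 × 2 = 82
Convert 0x2C (hexadecimal) → 2×16 + 12 = 44 (decimal)
82 + 44 = 126
126 × 2 = 252
252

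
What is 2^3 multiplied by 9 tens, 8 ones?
Convert 2^3 (power) → 8 (decimal)
Convert 9 tens, 8 ones (place-value notation) → 9×10 + 8 = 98 (decimal)
Compute 8 × 98 = 784
784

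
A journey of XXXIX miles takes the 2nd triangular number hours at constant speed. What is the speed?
Convert XXXIX (Roman numeral) → 10 + 10 + 10 + 9 = 39 (decimal)
Convert the 2nd triangular number (triangular index) → 2×3/2 = 3 (decimal)
Compute 39 ÷ 3 = 13
13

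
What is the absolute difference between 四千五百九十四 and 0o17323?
Convert 四千五百九十四 (Chinese numeral) → 4×1000 + 5×100 + 9×10 + 4 = 4594 (decimal)
Convert 0o17323 (octal) → 1×4096 + 7×512 + 3×64 + 2×8 + 3 = 7891 (decimal)
Compute |4594 - 7891| = 3297
3297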